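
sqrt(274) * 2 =2 * sqrt(274) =33.11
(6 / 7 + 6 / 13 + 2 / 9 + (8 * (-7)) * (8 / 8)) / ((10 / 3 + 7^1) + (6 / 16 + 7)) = -356816 / 116025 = -3.08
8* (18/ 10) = 72/ 5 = 14.40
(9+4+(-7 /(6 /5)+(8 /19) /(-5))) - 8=-523 /570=-0.92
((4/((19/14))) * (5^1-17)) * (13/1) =-8736/19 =-459.79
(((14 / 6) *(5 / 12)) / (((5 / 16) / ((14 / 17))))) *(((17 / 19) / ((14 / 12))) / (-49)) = -16 / 399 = -0.04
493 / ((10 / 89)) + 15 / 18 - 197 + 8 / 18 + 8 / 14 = 1320653 / 315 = 4192.55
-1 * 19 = -19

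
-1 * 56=-56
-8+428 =420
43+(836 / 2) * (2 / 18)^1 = 805 / 9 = 89.44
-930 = -930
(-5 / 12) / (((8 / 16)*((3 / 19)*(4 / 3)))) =-95 / 24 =-3.96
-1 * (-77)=77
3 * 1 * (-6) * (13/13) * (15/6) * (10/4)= -225/2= -112.50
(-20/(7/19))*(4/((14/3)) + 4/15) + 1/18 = -53759/882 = -60.95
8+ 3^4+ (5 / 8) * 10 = 381 / 4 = 95.25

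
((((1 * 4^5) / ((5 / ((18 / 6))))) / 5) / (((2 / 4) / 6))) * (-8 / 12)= -24576 / 25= -983.04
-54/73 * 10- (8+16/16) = -1197/73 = -16.40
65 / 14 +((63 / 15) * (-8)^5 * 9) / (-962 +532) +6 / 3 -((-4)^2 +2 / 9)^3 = -15161110369 / 10971450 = -1381.87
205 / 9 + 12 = 313 / 9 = 34.78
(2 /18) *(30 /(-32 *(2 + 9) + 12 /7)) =-0.01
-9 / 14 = -0.64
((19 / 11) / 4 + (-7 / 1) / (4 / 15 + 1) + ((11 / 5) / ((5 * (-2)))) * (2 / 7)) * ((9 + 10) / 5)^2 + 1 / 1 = -14143399 / 192500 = -73.47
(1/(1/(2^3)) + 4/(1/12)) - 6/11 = 55.45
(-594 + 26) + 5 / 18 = -10219 / 18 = -567.72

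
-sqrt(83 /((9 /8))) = -2 *sqrt(166) /3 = -8.59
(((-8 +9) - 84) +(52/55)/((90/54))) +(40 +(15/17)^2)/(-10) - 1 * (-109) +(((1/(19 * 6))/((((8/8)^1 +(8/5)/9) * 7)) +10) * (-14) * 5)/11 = -41.15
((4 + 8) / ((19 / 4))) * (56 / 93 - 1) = -592 / 589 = -1.01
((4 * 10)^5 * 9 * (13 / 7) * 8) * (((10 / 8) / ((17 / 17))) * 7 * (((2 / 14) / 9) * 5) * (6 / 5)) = 79872000000 / 7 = 11410285714.29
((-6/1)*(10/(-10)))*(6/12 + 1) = 9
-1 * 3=-3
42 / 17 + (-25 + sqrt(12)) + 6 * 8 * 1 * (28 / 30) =2 * sqrt(3) + 1893 / 85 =25.73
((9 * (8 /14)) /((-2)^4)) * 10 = 45 /14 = 3.21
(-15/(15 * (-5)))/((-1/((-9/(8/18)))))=4.05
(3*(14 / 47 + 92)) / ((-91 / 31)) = -403434 / 4277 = -94.33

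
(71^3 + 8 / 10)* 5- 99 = 1789460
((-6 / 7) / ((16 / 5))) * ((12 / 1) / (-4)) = 0.80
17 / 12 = 1.42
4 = 4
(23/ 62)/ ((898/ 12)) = 69/ 13919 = 0.00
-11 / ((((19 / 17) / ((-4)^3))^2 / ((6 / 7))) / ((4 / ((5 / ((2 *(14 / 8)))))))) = -156254208 / 1805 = -86567.43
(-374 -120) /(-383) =494 /383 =1.29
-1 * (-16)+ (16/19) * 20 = 624/19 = 32.84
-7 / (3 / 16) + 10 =-82 / 3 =-27.33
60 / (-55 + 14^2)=20 / 47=0.43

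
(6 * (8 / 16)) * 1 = 3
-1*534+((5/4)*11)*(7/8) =-16703/32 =-521.97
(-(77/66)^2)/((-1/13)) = 637/36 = 17.69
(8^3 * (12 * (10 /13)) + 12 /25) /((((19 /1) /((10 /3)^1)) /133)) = 7168728 /65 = 110288.12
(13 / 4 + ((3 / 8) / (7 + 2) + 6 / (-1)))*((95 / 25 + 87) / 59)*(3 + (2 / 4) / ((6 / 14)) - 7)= 50167 / 4248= 11.81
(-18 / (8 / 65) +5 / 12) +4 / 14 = -145.55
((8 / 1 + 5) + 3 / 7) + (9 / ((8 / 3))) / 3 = 815 / 56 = 14.55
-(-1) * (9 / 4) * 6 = 27 / 2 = 13.50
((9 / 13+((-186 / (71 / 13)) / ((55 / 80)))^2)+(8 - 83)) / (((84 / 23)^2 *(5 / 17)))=28280999264663 / 46625418840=606.56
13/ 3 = 4.33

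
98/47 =2.09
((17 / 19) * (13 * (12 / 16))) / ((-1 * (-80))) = 663 / 6080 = 0.11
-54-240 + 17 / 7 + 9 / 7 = -2032 / 7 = -290.29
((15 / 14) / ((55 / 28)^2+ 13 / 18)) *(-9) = -68040 / 32321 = -2.11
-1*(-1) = 1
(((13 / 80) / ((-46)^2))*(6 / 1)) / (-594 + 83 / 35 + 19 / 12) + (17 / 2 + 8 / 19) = 13674346215 / 1532817704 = 8.92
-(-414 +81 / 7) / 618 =0.65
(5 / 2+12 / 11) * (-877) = -3149.23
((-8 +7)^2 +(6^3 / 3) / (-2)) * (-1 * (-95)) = -3325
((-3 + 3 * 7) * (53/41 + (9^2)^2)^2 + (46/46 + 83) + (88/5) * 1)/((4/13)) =21174093838261/8405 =2519225917.70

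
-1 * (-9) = 9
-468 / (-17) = 468 / 17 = 27.53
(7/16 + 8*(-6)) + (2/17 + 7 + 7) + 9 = -24.44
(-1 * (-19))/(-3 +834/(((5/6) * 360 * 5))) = -4750/611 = -7.77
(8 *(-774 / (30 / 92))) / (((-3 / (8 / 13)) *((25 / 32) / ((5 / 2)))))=4050944 / 325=12464.44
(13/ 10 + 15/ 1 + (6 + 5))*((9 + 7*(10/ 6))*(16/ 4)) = 11284/ 5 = 2256.80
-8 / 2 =-4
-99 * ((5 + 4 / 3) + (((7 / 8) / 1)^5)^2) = -701201173299 / 1073741824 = -653.04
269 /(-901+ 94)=-1 /3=-0.33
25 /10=5 /2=2.50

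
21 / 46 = 0.46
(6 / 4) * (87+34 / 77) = 20199 / 154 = 131.16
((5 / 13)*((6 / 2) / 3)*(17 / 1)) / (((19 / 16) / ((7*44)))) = 418880 / 247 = 1695.87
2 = 2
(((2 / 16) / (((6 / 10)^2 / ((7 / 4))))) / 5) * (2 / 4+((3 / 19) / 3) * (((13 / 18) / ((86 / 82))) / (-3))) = 376705 / 6352992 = 0.06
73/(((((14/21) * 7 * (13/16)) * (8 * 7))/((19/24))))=1387/5096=0.27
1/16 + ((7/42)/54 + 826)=1070581/1296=826.07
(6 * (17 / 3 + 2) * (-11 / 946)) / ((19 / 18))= -414 / 817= -0.51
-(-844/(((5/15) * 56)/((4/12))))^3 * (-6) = -28181793/1372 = -20540.67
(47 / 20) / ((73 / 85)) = 799 / 292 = 2.74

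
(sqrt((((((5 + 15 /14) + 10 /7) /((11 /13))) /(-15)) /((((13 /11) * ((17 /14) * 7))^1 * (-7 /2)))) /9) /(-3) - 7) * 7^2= -343 - 7 * sqrt(238) /153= -343.71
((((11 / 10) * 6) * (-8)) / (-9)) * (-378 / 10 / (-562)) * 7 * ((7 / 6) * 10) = 45276 / 1405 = 32.22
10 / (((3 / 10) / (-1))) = -100 / 3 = -33.33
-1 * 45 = -45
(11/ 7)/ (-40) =-11/ 280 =-0.04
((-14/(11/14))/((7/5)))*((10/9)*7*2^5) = -3167.68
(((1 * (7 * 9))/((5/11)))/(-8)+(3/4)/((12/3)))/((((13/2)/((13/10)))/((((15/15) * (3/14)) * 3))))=-2.20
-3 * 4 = -12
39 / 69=13 / 23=0.57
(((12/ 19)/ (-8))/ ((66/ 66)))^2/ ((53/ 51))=0.01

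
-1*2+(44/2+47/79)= 1627/79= 20.59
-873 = -873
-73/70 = -1.04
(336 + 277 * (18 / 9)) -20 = 870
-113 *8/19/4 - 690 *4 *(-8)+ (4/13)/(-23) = 125368830/5681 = 22068.09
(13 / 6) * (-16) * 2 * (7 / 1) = -1456 / 3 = -485.33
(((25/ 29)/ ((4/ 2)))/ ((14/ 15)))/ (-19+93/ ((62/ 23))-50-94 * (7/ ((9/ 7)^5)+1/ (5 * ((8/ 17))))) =-110716875/ 62748128443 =-0.00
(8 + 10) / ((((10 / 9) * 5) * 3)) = 27 / 25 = 1.08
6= 6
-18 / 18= -1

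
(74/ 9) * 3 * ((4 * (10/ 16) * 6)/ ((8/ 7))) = 1295/ 4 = 323.75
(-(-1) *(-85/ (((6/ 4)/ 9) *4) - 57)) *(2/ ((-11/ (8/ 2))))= 1476/ 11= 134.18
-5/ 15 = -1/ 3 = -0.33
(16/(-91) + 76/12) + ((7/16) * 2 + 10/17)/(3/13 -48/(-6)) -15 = -34422277/3972696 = -8.66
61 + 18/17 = 1055/17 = 62.06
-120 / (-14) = 60 / 7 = 8.57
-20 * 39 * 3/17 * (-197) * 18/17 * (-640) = -5310489600/289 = -18375396.54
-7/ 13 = -0.54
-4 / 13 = -0.31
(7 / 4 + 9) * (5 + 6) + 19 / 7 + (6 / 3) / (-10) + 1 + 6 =17887 / 140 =127.76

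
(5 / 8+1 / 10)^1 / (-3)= -29 / 120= -0.24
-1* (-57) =57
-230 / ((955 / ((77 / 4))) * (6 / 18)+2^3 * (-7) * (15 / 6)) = 231 / 124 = 1.86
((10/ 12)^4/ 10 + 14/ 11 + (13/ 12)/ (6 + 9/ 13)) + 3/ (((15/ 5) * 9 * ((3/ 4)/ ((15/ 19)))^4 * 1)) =174482840075/ 107755658208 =1.62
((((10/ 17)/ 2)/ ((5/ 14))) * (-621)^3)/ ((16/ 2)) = -24652668.04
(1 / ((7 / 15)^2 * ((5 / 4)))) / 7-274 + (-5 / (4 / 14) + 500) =143391 / 686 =209.02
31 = 31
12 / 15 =4 / 5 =0.80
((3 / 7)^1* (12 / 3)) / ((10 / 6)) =36 / 35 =1.03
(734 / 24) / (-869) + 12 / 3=41345 / 10428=3.96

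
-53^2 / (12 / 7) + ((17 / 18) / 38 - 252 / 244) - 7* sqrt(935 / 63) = -34205153 / 20862 - sqrt(6545) / 3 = -1666.56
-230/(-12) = 19.17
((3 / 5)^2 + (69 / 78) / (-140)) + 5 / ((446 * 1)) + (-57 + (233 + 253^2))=260502721951 / 4058600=64185.36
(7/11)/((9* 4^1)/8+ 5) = 14/209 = 0.07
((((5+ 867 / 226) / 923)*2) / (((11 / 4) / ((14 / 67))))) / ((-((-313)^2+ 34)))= -111832 / 7533330179089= -0.00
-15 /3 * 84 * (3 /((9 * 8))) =-35 /2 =-17.50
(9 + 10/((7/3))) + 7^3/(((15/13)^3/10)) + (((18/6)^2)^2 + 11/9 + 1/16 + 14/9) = 2329.93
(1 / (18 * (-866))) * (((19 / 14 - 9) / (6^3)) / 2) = 107 / 94276224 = 0.00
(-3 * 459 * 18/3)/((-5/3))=24786/5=4957.20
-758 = -758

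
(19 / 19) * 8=8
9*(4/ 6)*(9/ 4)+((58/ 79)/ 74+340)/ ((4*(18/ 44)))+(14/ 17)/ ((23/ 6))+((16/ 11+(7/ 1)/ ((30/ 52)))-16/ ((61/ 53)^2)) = 223.01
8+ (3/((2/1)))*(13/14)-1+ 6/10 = 1259/140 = 8.99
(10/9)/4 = 5/18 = 0.28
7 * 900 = 6300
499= 499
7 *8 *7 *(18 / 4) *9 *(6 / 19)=95256 / 19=5013.47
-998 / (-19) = 998 / 19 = 52.53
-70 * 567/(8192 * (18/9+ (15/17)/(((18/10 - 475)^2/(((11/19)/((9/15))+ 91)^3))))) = -29145588316925535/30468732317106176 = -0.96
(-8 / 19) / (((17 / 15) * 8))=-15 / 323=-0.05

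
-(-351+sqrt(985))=351 -sqrt(985)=319.62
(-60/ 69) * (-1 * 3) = 60/ 23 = 2.61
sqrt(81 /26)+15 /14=15 /14+9* sqrt(26) /26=2.84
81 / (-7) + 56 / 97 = -7465 / 679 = -10.99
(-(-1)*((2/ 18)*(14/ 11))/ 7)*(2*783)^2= 544968/ 11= 49542.55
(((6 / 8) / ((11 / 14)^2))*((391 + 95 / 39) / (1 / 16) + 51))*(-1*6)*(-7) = 509340594 / 1573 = 323802.03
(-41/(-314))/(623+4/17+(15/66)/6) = 46002/219584125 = 0.00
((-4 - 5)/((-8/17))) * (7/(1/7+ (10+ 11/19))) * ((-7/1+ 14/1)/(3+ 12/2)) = 110789/11408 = 9.71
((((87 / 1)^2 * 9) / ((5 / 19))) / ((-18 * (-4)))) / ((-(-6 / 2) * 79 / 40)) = 47937 / 79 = 606.80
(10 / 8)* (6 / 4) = 15 / 8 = 1.88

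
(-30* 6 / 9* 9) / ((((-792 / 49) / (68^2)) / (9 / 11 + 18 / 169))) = 973710360 / 20449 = 47616.53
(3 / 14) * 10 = 15 / 7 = 2.14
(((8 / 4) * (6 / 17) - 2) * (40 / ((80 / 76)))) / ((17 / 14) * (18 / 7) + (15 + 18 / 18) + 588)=-40964 / 505733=-0.08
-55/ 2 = -27.50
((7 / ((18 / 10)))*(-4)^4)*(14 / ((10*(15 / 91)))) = 1141504 / 135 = 8455.59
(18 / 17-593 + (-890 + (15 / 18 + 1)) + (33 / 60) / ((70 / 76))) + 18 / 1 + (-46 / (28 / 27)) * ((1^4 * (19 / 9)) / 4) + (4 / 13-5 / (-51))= -1377927457 / 928200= -1484.52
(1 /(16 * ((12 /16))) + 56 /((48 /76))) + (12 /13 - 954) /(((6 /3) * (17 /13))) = -18745 /68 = -275.66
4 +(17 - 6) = 15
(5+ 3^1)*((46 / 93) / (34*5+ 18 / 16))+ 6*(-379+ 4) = -286460306 / 127317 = -2249.98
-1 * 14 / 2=-7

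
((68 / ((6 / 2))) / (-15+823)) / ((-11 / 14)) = -119 / 3333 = -0.04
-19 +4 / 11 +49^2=26206 / 11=2382.36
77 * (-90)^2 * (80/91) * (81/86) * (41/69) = 3945348000/12857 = 306863.81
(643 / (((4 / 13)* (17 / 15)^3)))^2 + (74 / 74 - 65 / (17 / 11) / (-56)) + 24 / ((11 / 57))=61287725789435647 / 29737485008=2060958.61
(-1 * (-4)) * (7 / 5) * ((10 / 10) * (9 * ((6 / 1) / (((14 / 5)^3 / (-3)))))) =-2025 / 49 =-41.33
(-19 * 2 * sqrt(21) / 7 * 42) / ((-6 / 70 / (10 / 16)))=3325 * sqrt(21) / 2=7618.53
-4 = -4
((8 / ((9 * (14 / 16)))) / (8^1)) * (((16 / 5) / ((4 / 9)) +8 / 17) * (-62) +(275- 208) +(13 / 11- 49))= -1137944 / 19635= -57.95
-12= -12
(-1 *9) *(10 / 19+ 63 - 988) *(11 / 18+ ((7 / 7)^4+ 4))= 46685.92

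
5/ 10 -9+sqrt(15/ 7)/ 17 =-17/ 2+sqrt(105)/ 119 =-8.41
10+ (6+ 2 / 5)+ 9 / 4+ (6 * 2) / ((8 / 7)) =583 / 20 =29.15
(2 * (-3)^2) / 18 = 1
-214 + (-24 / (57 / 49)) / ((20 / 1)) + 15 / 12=-81237 / 380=-213.78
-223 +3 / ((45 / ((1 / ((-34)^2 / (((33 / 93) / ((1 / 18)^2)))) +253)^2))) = 4873155867379 / 1203955215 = 4047.62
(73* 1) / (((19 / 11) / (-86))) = -69058 / 19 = -3634.63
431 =431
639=639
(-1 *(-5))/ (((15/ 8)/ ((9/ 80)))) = 3/ 10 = 0.30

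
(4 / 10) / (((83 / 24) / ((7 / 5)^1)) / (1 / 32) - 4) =21 / 3940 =0.01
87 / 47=1.85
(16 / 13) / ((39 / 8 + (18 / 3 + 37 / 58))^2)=861184 / 92745133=0.01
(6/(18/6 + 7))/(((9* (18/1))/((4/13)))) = 2/1755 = 0.00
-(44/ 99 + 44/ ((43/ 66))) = -26308/ 387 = -67.98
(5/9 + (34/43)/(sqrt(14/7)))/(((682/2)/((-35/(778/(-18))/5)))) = 35/132649 + 1071 * sqrt(2)/5703907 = 0.00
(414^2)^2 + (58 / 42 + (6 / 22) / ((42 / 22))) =616908365168 / 21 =29376588817.52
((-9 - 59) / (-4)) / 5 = 17 / 5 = 3.40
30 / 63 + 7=7.48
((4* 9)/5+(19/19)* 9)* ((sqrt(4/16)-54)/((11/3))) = -26001/110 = -236.37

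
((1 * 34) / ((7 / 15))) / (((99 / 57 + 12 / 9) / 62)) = 360468 / 245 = 1471.30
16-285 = -269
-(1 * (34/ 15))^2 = -1156/ 225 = -5.14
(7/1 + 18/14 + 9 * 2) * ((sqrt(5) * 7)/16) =23 * sqrt(5)/2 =25.71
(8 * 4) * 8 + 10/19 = 4874/19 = 256.53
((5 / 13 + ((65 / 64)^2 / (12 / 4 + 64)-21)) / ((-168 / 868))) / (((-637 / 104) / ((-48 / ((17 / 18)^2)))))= 184540548861 / 197347696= 935.10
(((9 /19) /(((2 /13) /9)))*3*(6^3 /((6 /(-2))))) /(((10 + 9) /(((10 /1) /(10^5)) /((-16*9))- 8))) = 36391683159 /14440000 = 2520.20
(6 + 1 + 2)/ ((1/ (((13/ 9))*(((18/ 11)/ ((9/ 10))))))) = 260/ 11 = 23.64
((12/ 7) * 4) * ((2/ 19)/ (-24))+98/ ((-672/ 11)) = -10433/ 6384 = -1.63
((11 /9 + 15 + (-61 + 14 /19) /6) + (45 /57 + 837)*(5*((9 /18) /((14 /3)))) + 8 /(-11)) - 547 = -174431 /1881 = -92.73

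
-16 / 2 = -8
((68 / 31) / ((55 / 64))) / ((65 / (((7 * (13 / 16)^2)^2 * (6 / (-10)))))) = -0.50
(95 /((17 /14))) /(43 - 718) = -266 /2295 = -0.12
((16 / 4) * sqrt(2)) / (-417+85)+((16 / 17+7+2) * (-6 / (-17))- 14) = -3032 / 289- sqrt(2) / 83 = -10.51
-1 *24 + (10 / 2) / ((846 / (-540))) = -1278 / 47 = -27.19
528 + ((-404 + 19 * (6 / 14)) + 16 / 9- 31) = 6484 / 63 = 102.92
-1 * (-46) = 46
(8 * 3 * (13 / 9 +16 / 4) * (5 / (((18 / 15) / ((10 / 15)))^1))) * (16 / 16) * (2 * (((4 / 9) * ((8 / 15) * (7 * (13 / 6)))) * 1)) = 2609.75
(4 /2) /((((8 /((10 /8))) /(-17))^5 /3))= -13311159375 /16777216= -793.41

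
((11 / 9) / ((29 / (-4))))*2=-88 / 261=-0.34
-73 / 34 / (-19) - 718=-463755 / 646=-717.89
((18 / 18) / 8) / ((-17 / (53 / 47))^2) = 2809 / 5107208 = 0.00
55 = 55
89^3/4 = 704969/4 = 176242.25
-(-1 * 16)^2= -256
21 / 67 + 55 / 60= 989 / 804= 1.23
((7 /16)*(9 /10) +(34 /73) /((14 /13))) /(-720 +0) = -67553 /58867200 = -0.00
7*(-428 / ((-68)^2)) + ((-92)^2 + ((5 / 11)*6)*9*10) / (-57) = -111219047 / 724812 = -153.45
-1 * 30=-30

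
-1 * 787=-787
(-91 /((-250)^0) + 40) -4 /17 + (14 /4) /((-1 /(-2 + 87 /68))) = -6625 /136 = -48.71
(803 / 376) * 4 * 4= 1606 / 47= 34.17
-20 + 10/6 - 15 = -33.33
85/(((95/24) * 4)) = 102/19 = 5.37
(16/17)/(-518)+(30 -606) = -2536136/4403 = -576.00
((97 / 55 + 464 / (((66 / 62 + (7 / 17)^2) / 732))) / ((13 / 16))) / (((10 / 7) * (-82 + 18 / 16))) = -4686105933376 / 1598300275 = -2931.93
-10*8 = -80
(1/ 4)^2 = 1/ 16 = 0.06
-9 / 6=-3 / 2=-1.50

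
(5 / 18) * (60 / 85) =0.20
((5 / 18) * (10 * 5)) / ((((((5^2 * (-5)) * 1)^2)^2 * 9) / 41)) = 41 / 158203125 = 0.00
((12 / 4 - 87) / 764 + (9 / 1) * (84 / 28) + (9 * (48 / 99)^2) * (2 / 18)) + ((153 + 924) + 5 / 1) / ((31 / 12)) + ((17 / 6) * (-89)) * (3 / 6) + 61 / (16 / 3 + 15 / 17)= 2695589447941 / 8176024692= 329.69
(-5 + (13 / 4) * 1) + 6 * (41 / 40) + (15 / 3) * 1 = 47 / 5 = 9.40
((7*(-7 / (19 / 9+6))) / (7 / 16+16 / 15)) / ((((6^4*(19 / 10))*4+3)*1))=-176400 / 432742613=-0.00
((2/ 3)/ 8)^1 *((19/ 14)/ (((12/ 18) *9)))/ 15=19/ 15120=0.00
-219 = -219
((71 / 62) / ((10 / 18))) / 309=213 / 31930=0.01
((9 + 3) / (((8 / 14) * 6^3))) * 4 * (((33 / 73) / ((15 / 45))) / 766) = 77 / 111836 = 0.00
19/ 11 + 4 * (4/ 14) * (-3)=-131/ 77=-1.70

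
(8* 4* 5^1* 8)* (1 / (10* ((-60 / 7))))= -224 / 15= -14.93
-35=-35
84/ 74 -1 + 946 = 35007/ 37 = 946.14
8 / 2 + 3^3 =31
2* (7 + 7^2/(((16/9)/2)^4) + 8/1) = 186.98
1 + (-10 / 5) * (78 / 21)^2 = -1303 / 49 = -26.59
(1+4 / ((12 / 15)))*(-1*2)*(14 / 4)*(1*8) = -336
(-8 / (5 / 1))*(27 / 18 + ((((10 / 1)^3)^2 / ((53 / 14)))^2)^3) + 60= -60236287999999999999999999999993616663994848 / 110821805645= -543541838624768059742616600000000.00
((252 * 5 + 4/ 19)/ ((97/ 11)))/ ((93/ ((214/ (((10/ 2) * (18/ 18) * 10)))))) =28182088/ 4284975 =6.58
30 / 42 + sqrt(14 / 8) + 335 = sqrt(7) / 2 + 2350 / 7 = 337.04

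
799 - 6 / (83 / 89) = 65783 / 83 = 792.57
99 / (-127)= -99 / 127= -0.78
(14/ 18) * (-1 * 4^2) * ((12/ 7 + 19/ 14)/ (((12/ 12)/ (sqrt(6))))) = -344 * sqrt(6)/ 9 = -93.62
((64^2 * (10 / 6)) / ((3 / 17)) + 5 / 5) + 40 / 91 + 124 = 31785295 / 819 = 38809.88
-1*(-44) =44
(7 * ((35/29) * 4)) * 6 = 5880/29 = 202.76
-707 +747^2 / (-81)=-7596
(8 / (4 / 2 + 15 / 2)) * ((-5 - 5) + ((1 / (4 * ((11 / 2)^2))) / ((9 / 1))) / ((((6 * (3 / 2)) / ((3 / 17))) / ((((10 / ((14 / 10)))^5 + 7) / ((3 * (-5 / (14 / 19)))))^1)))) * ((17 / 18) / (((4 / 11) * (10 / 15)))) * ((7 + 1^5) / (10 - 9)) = -1015120750528 / 3861420255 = -262.89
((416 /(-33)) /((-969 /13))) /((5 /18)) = 10816 /17765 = 0.61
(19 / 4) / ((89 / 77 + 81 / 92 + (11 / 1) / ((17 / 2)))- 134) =-572033 / 15736279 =-0.04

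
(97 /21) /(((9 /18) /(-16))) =-3104 /21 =-147.81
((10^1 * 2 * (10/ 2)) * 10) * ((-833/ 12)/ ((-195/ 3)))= 41650/ 39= 1067.95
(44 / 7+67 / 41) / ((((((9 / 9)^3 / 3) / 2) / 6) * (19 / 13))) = 1063764 / 5453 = 195.08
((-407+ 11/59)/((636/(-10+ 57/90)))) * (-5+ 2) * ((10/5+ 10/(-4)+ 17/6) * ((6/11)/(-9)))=2145997/844290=2.54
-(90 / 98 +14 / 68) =-1873 / 1666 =-1.12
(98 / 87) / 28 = 7 / 174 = 0.04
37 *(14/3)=518/3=172.67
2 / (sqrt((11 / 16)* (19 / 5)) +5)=800 / 1791 - 8* sqrt(1045) / 1791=0.30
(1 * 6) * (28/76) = 42/19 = 2.21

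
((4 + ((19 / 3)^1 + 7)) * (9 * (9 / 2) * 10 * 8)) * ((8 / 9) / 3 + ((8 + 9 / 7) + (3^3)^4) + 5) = 208925818400 / 7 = 29846545485.71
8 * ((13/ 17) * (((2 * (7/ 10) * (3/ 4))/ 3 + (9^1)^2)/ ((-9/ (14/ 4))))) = -148057/ 765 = -193.54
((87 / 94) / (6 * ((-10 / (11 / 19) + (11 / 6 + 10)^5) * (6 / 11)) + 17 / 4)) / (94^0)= 1136916 / 932722355453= 0.00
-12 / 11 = -1.09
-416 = -416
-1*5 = -5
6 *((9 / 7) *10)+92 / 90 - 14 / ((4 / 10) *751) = 18480097 / 236565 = 78.12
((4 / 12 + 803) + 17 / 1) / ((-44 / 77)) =-17227 / 12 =-1435.58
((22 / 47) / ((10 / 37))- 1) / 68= 43 / 3995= 0.01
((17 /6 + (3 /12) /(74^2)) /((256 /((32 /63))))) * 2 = 186187 /16559424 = 0.01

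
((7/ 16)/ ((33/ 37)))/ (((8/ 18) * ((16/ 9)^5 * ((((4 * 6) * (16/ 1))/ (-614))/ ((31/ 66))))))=-0.05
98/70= 7/5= 1.40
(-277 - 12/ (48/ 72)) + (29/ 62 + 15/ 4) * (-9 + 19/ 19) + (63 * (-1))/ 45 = -51172/ 155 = -330.14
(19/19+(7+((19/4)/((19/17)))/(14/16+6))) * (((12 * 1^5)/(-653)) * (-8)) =45504/35915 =1.27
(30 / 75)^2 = 4 / 25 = 0.16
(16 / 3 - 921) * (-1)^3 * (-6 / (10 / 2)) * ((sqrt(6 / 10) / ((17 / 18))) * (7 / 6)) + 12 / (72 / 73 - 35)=-115374 * sqrt(15) / 425 - 876 / 2483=-1051.74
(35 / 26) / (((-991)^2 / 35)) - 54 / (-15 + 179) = -172330103 / 523449173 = -0.33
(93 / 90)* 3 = 31 / 10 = 3.10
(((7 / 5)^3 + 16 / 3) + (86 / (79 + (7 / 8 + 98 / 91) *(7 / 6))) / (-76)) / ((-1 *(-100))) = 0.08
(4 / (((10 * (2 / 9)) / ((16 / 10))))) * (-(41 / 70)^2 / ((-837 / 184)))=618608 / 2848125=0.22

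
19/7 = 2.71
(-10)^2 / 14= 50 / 7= 7.14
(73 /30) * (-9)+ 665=6431 /10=643.10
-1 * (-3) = 3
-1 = -1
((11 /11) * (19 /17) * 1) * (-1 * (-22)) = 418 /17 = 24.59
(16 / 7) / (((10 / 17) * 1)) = 136 / 35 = 3.89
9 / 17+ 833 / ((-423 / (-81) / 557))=70989516 / 799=88847.95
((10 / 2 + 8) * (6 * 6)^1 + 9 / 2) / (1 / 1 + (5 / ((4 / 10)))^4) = 7560 / 390641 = 0.02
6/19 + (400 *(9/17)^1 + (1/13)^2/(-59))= 683033119/3220633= 212.08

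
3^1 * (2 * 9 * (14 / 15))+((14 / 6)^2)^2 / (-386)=7867027 / 156330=50.32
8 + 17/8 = 81/8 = 10.12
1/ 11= 0.09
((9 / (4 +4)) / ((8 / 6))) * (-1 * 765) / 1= -645.47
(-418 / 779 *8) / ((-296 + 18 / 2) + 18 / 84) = 224 / 14965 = 0.01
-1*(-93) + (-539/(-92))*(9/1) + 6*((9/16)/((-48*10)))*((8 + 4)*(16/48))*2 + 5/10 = 537913/3680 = 146.17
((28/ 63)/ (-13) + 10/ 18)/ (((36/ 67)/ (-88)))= -89914/ 1053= -85.39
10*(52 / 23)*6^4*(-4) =-2695680 / 23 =-117203.48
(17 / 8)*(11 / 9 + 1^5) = 4.72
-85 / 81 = -1.05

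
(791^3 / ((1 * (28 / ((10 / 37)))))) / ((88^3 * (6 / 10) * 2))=1767548825 / 302573568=5.84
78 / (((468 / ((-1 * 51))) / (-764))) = 6494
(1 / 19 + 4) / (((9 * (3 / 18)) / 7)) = 18.91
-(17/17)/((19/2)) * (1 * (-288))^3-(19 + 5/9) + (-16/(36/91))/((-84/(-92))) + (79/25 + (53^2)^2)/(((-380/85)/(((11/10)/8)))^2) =413997259265651/164160000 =2521913.13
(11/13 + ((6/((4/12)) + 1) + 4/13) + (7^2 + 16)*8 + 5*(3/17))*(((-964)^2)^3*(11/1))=1055537059123767640961024/221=4776185787890351316565.72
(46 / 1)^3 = 97336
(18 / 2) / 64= 9 / 64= 0.14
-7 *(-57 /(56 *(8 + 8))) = 0.45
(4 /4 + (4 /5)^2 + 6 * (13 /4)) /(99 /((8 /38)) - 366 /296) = 39109 /867675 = 0.05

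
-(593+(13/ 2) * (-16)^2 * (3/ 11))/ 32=-11515/ 352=-32.71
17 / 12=1.42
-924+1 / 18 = -923.94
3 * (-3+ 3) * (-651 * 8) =0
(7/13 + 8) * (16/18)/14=148/273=0.54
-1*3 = -3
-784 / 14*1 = -56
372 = 372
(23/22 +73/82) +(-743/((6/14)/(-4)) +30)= 9425813/1353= 6966.60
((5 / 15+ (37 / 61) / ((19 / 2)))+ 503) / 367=1750312 / 1276059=1.37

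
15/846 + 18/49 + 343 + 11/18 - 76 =5554757/20727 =268.00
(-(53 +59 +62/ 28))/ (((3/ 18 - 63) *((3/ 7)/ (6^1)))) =738/ 29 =25.45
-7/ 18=-0.39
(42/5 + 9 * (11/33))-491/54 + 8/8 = 893/270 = 3.31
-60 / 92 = -15 / 23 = -0.65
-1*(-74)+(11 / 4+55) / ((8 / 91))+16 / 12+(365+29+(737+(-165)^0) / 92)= 2504449 / 2208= 1134.26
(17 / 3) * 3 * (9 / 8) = 153 / 8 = 19.12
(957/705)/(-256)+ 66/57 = 1317459/1143040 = 1.15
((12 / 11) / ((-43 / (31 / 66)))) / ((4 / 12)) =-186 / 5203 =-0.04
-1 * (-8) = 8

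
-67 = -67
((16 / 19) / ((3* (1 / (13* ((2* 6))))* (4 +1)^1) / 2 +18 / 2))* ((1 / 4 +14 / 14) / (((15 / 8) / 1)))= 0.06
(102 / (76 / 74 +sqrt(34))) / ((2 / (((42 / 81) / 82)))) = -83657 / 8321319 +162911*sqrt(34) / 16642638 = 0.05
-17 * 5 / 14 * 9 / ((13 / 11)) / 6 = -2805 / 364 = -7.71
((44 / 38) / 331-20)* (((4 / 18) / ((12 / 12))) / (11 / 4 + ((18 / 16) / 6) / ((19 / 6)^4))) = -6900592976 / 4273384437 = -1.61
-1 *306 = -306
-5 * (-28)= 140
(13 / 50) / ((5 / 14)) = 91 / 125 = 0.73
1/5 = 0.20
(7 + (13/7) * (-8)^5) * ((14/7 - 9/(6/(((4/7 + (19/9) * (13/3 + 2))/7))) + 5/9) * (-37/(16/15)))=-10007342825/10976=-911747.71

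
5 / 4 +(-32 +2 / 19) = -2329 / 76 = -30.64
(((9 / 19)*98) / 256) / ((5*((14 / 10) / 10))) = 315 / 1216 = 0.26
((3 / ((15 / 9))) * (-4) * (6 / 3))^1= -72 / 5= -14.40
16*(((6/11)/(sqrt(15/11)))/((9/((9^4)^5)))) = 43227254965535746848*sqrt(165)/55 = 10095711704901158988.60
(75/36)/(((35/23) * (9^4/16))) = 460/137781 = 0.00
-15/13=-1.15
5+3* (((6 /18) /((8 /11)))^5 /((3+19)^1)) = 26556721 /5308416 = 5.00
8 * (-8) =-64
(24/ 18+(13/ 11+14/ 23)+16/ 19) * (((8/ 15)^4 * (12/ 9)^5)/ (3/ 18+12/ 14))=3358387601408/ 2542809864375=1.32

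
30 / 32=15 / 16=0.94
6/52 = 3/26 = 0.12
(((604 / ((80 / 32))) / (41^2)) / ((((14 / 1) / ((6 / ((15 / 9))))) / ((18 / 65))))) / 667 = 195696 / 12753957125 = 0.00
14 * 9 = 126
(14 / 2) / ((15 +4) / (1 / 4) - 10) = 7 / 66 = 0.11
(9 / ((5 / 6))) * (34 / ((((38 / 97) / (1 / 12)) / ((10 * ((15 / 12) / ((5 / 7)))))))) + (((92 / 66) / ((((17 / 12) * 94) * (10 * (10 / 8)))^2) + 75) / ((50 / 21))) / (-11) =125126526173128641 / 91730243687500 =1364.07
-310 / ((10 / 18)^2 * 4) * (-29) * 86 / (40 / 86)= 134642331 / 100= 1346423.31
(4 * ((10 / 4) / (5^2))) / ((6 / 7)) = 7 / 15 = 0.47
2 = 2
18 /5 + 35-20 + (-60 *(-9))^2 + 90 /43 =291620.69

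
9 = 9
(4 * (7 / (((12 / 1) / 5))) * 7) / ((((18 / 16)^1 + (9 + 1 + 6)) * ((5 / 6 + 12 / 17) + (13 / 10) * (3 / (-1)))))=-11900 / 5891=-2.02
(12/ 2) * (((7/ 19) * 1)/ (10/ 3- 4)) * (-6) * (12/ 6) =756/ 19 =39.79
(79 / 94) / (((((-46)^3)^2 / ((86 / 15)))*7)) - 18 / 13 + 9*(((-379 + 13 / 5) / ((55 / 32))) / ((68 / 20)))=-581.08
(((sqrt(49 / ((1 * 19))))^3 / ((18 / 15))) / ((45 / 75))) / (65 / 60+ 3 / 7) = 120050 * sqrt(19) / 137541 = 3.80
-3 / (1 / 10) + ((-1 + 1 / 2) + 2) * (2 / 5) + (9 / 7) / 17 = -17448 / 595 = -29.32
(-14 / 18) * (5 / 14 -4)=17 / 6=2.83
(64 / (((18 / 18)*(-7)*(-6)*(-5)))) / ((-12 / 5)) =8 / 63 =0.13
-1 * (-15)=15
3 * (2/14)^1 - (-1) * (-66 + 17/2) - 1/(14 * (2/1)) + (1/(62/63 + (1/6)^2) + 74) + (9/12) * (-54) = -53833/2380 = -22.62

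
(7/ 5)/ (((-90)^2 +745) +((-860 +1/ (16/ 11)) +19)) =112/ 640375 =0.00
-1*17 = -17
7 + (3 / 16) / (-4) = 445 / 64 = 6.95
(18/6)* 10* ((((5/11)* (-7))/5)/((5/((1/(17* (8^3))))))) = -21/47872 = -0.00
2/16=1/8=0.12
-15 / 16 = -0.94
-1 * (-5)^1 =5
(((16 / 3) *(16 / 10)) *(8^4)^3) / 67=8752331365.38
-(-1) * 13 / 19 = 13 / 19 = 0.68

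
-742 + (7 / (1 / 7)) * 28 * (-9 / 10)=-9884 / 5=-1976.80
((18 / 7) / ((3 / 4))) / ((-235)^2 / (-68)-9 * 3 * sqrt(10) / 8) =-36050880 / 8537966983+ 749088 * sqrt(10) / 42689834915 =-0.00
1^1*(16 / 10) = 8 / 5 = 1.60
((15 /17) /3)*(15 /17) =75 /289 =0.26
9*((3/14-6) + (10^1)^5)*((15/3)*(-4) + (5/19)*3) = -4598733915/266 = -17288473.36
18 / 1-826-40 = -848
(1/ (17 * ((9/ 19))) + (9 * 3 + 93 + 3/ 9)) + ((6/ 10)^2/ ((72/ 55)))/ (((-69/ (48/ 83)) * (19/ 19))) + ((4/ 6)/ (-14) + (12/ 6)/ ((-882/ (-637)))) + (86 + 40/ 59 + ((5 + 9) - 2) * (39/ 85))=43031130302/ 201046335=214.04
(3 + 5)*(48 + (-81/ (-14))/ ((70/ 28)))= 14088/ 35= 402.51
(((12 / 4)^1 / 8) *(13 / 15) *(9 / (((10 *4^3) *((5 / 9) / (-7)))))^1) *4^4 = -14.74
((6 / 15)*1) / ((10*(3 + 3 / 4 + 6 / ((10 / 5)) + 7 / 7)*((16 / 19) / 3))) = 57 / 3100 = 0.02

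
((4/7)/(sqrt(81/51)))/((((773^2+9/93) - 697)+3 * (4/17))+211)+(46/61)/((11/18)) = 527 * sqrt(51)/4955612823+828/671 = 1.23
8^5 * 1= 32768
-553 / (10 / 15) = -1659 / 2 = -829.50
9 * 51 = 459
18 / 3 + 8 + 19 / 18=15.06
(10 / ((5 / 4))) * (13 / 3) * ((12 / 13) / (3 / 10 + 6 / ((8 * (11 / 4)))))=3520 / 63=55.87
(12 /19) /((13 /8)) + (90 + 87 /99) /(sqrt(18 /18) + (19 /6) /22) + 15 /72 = 71646677 /895128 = 80.04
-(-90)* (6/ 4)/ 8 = 135/ 8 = 16.88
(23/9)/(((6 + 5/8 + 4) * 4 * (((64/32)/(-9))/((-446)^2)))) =-4575068/85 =-53824.33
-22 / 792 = -0.03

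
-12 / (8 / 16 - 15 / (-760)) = -1824 / 79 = -23.09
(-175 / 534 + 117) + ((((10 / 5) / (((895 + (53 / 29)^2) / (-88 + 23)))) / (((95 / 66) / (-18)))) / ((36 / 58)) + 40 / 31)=3590468934503 / 29703206388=120.88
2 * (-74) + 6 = -142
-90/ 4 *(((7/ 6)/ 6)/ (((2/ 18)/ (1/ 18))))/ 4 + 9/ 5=401/ 320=1.25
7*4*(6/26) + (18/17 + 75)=18237/221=82.52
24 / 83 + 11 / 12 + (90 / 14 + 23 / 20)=76556 / 8715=8.78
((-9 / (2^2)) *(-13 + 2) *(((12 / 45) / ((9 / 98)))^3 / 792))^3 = 6669982097041199104 / 14893745087865234375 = 0.45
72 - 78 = -6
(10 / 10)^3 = 1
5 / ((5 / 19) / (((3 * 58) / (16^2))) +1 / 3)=2755 / 397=6.94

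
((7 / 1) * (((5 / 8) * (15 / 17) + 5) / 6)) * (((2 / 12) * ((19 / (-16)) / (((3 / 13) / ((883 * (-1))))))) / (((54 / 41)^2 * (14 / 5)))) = 1384019873275 / 1370566656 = 1009.82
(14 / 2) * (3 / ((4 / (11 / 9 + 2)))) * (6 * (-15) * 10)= -15225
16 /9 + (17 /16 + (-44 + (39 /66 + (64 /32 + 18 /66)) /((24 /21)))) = -15307 /396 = -38.65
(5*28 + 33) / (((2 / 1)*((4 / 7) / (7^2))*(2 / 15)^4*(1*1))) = 3004036875 / 128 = 23469038.09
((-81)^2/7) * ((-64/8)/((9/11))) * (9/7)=-11783.02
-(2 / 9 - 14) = 13.78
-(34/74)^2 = -289/1369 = -0.21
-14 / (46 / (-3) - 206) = 21 / 332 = 0.06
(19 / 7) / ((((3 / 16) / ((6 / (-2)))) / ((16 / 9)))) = -77.21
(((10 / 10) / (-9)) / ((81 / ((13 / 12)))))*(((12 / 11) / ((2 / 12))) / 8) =-13 / 10692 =-0.00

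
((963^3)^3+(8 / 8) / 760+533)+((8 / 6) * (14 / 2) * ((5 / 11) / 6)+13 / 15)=53590199155277604013625882987947 / 75240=712256767082371132557494500.00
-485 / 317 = -1.53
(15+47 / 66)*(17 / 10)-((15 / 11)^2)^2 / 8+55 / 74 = 1756569151 / 65006040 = 27.02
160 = 160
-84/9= -28/3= -9.33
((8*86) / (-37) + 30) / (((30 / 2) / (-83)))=-35026 / 555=-63.11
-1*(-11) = 11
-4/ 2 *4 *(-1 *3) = 24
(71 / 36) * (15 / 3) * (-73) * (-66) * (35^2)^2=427775665625 / 6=71295944270.83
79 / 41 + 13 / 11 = 1402 / 451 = 3.11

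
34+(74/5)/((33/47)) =9088/165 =55.08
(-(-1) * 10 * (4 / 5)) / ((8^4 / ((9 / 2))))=9 / 1024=0.01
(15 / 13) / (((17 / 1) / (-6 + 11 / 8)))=-555 / 1768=-0.31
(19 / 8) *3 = 7.12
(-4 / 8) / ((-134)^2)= -1 / 35912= -0.00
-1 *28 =-28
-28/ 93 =-0.30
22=22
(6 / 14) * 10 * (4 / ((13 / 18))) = 2160 / 91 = 23.74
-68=-68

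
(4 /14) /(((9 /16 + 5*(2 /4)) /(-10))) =-320 /343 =-0.93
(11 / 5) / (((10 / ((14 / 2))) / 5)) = 77 / 10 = 7.70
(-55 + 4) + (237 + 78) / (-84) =-219 / 4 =-54.75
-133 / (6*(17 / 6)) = -133 / 17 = -7.82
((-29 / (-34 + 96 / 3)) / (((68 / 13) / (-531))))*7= -1401309 / 136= -10303.74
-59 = -59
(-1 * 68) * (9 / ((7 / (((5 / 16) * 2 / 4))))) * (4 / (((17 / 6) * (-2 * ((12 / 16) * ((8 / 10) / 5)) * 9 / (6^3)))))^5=447897600000000000 / 584647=766099201740.54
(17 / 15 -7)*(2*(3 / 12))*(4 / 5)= -176 / 75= -2.35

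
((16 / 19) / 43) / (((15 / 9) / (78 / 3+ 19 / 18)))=3896 / 12255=0.32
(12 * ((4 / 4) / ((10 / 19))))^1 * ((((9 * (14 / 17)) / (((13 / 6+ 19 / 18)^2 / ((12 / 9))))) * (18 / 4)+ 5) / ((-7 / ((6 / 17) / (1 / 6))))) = -544686984 / 8506715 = -64.03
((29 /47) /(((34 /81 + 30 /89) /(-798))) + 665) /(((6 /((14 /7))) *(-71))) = -1848301 /27310008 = -0.07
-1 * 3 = -3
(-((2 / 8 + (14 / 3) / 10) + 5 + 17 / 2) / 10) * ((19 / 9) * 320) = -129656 / 135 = -960.41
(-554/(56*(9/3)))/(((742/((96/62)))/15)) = -8310/80507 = -0.10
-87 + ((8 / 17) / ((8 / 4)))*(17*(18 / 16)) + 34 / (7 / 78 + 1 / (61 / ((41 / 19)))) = 4281021 / 22622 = 189.24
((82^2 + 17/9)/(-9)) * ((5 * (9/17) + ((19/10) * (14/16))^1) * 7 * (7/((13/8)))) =-17384411737/179010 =-97114.19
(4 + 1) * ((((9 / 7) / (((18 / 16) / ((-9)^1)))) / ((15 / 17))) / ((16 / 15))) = -765 / 14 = -54.64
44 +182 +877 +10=1113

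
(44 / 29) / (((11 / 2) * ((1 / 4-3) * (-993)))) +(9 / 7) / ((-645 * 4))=-0.00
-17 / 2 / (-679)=0.01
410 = 410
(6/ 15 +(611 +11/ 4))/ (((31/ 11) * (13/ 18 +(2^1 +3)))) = 1216017/ 31930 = 38.08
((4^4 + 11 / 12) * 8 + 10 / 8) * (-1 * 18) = -74037 / 2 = -37018.50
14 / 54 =7 / 27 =0.26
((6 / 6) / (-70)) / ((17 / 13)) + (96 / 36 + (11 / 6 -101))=-96.51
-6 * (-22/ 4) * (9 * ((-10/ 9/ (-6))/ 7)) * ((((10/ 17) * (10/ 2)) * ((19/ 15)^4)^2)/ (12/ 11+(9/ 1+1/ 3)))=2055011127961/ 139885987500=14.69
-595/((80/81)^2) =-780759/1280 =-609.97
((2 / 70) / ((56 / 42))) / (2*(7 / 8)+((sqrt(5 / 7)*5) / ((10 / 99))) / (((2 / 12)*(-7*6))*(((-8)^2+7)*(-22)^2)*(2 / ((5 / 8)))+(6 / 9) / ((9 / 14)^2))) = 4821273666396*sqrt(35) / 75004672873964648707+4592122833447370704 / 375023364369823243535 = 0.01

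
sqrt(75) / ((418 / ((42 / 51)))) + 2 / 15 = 35 * sqrt(3) / 3553 + 2 / 15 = 0.15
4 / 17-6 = -98 / 17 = -5.76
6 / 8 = 3 / 4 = 0.75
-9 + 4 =-5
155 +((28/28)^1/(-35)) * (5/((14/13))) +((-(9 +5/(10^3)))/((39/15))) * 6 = 1708263/12740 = 134.09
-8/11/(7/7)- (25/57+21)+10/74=-511091/23199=-22.03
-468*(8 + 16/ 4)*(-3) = 16848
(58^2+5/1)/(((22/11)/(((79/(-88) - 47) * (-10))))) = 71001675/88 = 806837.22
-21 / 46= -0.46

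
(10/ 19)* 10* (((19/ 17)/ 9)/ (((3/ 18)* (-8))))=-25/ 51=-0.49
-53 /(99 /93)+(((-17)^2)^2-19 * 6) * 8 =22017805 /33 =667206.21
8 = 8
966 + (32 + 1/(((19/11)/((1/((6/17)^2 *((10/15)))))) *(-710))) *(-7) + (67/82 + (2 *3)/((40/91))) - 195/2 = 8748146737/13274160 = 659.04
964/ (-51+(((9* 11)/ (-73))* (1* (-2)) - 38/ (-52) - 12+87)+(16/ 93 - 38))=-170159496/ 1833073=-92.83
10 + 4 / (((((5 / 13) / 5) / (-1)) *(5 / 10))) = -94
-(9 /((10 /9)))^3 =-531.44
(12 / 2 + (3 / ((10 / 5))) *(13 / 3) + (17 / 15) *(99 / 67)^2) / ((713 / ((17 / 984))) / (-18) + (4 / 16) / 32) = -2194070592 / 335939814025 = -0.01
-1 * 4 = -4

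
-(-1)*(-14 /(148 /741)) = -5187 /74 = -70.09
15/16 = 0.94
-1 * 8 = -8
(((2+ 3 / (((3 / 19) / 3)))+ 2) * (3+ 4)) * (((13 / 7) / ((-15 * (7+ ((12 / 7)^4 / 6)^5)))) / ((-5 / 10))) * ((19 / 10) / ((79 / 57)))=11.00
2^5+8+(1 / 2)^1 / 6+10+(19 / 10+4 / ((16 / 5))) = 1597 / 30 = 53.23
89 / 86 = 1.03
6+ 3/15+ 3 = 46/5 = 9.20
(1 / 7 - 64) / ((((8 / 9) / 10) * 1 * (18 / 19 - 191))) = 3.78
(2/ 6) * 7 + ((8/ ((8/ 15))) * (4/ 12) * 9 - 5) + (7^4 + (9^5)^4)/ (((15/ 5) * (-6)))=-6078832729528465220/ 9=-675425858836496135.56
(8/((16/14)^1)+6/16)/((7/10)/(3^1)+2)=885/268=3.30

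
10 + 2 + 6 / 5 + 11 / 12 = 847 / 60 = 14.12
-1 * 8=-8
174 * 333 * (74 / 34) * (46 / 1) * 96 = 556897603.76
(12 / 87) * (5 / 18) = 10 / 261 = 0.04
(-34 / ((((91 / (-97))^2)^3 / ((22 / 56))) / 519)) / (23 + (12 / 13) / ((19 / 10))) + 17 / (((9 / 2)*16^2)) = -884709421059185519645 / 2043423512208344448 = -432.95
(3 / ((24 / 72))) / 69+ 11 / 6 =271 / 138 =1.96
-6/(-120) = 1/20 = 0.05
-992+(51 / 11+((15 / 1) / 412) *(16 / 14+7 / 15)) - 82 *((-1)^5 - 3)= -20915793 / 31724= -659.31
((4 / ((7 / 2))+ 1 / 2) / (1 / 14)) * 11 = 253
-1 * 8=-8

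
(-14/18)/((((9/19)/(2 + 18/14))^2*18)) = -190969/91854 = -2.08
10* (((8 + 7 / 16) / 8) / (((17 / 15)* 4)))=10125 / 4352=2.33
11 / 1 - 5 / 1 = 6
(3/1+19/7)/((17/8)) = 320/119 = 2.69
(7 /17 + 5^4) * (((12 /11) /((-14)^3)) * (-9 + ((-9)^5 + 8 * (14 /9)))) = 85605320 /5831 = 14681.07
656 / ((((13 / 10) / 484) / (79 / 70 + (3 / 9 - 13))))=-769312192 / 273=-2817993.38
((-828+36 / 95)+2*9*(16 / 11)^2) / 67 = -11.78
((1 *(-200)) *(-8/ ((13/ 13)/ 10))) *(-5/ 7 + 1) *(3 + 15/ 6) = 176000/ 7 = 25142.86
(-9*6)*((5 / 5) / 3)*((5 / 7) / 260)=-9 / 182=-0.05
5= 5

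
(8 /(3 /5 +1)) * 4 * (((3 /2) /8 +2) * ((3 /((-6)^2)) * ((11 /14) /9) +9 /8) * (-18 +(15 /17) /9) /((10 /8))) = -976910 /1377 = -709.45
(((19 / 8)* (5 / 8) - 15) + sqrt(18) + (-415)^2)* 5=15* sqrt(2) + 55107675 / 64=861078.64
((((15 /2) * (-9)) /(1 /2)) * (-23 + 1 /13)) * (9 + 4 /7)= 2695410 /91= 29619.89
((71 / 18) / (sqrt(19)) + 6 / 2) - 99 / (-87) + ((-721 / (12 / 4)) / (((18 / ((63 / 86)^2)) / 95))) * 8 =-291772305 / 53621 + 71 * sqrt(19) / 342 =-5440.48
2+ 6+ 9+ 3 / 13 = 224 / 13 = 17.23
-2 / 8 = -0.25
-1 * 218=-218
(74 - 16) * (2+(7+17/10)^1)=3103/5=620.60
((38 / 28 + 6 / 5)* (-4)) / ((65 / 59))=-9.28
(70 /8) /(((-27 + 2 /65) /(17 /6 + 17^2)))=-3983525 /42072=-94.68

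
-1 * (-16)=16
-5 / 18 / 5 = -1 / 18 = -0.06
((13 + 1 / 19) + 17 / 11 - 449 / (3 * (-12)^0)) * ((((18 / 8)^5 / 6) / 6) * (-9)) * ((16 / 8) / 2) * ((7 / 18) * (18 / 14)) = 104182119 / 107008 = 973.59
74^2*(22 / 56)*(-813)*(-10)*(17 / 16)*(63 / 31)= 9365869755 / 248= 37765603.85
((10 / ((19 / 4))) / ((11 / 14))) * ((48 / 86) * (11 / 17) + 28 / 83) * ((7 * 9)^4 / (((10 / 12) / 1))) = 448634247384960 / 12680657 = 35379416.65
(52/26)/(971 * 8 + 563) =2/8331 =0.00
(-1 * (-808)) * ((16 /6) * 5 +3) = 13197.33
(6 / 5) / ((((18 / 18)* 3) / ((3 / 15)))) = 2 / 25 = 0.08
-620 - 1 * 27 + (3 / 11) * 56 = -6949 / 11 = -631.73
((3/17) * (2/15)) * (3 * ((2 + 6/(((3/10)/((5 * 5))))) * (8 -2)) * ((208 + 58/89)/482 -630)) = -48807357624/364633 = -133853.37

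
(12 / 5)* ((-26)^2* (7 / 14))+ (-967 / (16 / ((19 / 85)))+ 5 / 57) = 797.78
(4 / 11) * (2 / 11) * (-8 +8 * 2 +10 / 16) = 69 / 121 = 0.57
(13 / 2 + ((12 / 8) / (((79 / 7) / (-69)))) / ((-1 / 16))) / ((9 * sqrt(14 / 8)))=24211 * sqrt(7) / 4977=12.87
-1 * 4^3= -64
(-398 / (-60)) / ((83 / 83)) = 199 / 30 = 6.63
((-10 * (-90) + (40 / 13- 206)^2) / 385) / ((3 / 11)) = 7111144 / 17745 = 400.74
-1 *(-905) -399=506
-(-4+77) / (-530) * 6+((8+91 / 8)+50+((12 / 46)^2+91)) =180860483 / 1121480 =161.27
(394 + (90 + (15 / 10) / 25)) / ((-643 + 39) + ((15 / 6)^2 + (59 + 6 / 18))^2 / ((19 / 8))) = 4138713 / 10320025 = 0.40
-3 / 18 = -1 / 6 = -0.17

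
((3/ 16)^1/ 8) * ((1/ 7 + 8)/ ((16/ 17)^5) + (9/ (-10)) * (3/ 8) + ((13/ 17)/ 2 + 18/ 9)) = 24464989431/ 79859548160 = 0.31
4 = 4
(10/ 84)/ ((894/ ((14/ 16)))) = 5/ 42912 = 0.00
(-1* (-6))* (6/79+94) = 44592/79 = 564.46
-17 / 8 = -2.12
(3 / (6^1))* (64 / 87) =32 / 87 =0.37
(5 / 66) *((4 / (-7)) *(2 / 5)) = -4 / 231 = -0.02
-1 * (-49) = 49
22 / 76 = 11 / 38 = 0.29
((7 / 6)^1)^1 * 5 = 35 / 6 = 5.83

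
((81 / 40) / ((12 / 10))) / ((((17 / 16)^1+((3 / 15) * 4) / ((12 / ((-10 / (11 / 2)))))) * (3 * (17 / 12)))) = 3564 / 8449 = 0.42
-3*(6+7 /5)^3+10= -1205.67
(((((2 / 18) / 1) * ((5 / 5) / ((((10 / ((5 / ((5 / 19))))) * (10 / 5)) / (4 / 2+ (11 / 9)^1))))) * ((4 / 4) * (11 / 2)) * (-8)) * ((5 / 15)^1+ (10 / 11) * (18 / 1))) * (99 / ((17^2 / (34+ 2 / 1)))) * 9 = -40075332 / 1445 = -27733.79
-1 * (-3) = 3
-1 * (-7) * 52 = 364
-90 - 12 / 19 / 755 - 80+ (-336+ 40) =-6684782 / 14345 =-466.00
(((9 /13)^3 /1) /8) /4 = 0.01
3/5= 0.60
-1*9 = -9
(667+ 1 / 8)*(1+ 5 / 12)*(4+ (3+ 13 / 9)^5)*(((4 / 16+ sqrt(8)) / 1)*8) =258668872969 / 78732+ 517337745938*sqrt(2) / 19683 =40455889.59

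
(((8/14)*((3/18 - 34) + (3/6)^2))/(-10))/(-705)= -403/148050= -0.00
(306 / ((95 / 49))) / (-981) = -1666 / 10355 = -0.16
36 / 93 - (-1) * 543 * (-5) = -84153 / 31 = -2714.61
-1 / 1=-1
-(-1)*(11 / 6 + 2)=23 / 6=3.83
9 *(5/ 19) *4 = 180/ 19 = 9.47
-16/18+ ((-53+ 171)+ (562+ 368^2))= 1224928/9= 136103.11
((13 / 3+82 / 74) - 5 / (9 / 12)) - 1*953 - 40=-110359 / 111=-994.23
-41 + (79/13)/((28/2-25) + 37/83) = -473465/11388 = -41.58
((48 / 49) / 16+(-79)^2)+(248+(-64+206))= 324922 / 49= 6631.06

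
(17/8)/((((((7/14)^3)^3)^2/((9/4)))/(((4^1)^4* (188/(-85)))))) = -3548381184/5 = -709676236.80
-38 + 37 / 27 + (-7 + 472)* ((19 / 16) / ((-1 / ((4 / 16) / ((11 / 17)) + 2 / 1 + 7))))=-5219.66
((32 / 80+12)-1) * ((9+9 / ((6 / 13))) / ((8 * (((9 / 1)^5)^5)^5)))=0.00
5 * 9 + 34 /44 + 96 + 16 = 3471 /22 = 157.77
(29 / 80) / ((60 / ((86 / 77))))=1247 / 184800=0.01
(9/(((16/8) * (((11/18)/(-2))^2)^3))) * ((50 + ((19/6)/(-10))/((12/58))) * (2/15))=1582611457536/44289025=35733.72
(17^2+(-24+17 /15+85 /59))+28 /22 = 2617223 /9735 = 268.85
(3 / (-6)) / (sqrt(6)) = -sqrt(6) / 12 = -0.20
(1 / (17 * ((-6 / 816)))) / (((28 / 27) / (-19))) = 1026 / 7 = 146.57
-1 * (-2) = 2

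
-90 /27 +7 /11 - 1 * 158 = -5303 /33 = -160.70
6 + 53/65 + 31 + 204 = 15718/65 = 241.82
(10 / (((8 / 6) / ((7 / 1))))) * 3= 315 / 2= 157.50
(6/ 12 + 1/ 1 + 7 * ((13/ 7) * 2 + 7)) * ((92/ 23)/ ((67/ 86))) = 26316/ 67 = 392.78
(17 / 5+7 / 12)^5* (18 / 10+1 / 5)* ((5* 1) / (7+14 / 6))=779811265199 / 725760000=1074.48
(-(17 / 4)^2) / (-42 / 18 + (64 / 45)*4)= -13005 / 2416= -5.38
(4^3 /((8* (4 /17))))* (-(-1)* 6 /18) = 34 /3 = 11.33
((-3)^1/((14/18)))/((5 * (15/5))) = -9/35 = -0.26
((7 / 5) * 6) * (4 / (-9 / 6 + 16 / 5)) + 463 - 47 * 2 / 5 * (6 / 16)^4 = 83974961 / 174080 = 482.39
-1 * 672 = -672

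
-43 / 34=-1.26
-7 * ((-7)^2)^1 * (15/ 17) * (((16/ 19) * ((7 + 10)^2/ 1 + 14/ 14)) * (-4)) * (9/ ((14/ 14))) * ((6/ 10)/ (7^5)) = 1503360/ 15827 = 94.99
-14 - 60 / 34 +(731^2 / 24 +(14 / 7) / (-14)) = 63543527 / 2856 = 22249.13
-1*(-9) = 9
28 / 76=7 / 19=0.37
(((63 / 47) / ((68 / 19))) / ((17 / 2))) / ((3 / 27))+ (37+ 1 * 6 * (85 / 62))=45.62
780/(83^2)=780/6889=0.11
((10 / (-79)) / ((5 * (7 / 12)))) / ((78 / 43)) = -172 / 7189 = -0.02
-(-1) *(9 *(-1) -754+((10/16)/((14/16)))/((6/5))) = -32021/42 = -762.40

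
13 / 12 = 1.08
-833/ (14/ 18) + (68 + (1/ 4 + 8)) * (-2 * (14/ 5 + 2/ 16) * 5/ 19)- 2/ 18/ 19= -3251437/ 2736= -1188.39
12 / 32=3 / 8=0.38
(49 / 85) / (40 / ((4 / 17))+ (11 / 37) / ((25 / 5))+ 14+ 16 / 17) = 1813 / 581827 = 0.00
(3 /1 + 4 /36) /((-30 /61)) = -854 /135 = -6.33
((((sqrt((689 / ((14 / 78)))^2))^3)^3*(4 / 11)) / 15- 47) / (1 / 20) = 87756267451476424505203200000000.00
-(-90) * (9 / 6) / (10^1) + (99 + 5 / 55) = 2477 / 22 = 112.59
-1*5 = -5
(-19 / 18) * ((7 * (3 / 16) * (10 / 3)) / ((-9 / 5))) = 3325 / 1296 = 2.57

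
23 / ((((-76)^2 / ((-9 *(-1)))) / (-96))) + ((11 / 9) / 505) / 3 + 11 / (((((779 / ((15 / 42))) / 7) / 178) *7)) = -3590987438 / 1412681445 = -2.54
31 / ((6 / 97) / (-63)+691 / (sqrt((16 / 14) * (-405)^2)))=18413665200 / 1540967640847+7999527001410 * sqrt(14) / 1540967640847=19.44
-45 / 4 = -11.25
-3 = -3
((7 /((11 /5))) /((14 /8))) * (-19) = -34.55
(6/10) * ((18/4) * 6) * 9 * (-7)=-5103/5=-1020.60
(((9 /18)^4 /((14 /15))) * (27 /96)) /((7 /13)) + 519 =26043099 /50176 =519.03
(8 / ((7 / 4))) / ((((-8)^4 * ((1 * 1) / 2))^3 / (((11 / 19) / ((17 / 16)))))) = 11 / 37933285376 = 0.00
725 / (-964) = -725 / 964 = -0.75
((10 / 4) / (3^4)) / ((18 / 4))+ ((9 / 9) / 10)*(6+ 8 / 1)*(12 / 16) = 15409 / 14580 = 1.06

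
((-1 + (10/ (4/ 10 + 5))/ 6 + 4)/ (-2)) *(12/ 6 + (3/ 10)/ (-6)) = -871/ 270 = -3.23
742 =742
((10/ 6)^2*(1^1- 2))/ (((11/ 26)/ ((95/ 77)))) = -61750/ 7623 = -8.10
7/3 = 2.33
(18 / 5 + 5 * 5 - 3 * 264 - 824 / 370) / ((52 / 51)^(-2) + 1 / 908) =-795.04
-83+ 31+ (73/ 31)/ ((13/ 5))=-20591/ 403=-51.09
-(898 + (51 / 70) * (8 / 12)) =-31447 / 35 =-898.49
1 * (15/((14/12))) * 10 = 900/7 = 128.57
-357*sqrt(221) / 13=-408.25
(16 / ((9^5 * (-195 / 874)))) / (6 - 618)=3496 / 1761726915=0.00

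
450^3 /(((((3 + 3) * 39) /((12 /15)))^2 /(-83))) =-14940000 /169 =-88402.37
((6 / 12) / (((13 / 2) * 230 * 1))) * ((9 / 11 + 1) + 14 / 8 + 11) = 641 / 131560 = 0.00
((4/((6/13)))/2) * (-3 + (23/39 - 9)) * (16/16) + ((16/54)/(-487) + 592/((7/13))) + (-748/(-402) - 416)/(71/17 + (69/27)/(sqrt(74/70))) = 829964361 * sqrt(1295)/326860907 + 26969726965129652/30085258463001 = 987.82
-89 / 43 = -2.07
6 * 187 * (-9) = -10098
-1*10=-10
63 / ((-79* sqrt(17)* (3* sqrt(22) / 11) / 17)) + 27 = 27-21* sqrt(374) / 158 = 24.43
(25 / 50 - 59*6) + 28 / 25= -17619 / 50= -352.38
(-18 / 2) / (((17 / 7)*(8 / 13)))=-819 / 136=-6.02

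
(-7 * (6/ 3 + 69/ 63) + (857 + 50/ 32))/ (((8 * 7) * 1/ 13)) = 522223/ 2688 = 194.28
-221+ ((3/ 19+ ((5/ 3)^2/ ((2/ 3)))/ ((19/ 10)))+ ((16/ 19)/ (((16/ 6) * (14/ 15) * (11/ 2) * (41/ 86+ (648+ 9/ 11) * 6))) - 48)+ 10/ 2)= -384512739694/ 1469574057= -261.65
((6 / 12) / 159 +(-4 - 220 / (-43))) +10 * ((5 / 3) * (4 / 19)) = 400811 / 86602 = 4.63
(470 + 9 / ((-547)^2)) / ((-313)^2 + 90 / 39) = 1828167107 / 381080661043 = 0.00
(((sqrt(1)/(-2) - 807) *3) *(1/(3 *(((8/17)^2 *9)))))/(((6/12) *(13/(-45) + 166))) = -2333675/477248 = -4.89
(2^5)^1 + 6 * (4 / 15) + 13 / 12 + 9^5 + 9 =3545561 / 60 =59092.68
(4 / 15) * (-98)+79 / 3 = 1 / 5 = 0.20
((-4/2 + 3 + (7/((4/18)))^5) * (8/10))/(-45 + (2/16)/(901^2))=-12394784677255/22480643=-551353.65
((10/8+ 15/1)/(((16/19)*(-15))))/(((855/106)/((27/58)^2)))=-18603/538240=-0.03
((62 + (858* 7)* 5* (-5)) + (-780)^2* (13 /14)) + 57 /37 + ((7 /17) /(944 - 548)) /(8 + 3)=7956725005777 /19179468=414856.40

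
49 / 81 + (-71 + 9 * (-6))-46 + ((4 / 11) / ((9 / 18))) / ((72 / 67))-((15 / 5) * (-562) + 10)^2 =-2502948835 / 891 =-2809145.72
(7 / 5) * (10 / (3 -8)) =-14 / 5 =-2.80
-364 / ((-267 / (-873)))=-105924 / 89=-1190.16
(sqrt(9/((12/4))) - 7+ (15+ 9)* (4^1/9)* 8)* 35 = 35* sqrt(3)+ 8225/3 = 2802.29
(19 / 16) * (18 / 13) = 171 / 104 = 1.64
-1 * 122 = -122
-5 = -5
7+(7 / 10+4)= 117 / 10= 11.70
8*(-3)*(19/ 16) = -57/ 2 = -28.50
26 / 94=13 / 47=0.28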